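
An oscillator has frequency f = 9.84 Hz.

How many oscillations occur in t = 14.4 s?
n = f×t = 9.84×14.4 = 141.7 oscillations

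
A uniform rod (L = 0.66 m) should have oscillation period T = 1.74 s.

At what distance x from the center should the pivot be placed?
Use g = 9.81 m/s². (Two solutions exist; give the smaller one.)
T = 2π√((L²/12 + x²)/(gx)). Let c = T²g/(4π²) = 0.7523.
x² − cx + L²/12 = 0 → x = (c − √(c² − L²/3))/2 = 0.05182 m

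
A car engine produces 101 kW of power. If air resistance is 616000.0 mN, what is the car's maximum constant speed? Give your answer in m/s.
P = Fv → v = P/F = 101000 W / 616 N = 164 m/s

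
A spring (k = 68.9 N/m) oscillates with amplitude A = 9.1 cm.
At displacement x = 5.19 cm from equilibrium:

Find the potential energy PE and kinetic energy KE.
E_total = ½kA² = ½×68.9×(0.091)² = 0.2853 J
PE = ½kx² = ½×68.9×(0.0519)² = 0.09279 J
KE = E_total − PE = 0.1925 J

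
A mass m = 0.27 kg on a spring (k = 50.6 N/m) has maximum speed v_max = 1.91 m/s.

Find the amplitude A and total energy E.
½mv²_max = ½kA² → A = v_max√(m/k) = 1.91×√(0.27/50.6) = 0.1395 m = 13.95 cm
E = ½mv²_max = ½×0.27×1.91² = 0.4925 J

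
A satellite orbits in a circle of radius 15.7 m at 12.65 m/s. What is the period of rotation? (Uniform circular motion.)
T = 2πr/v = 2π×15.7/12.65 = 7.8 s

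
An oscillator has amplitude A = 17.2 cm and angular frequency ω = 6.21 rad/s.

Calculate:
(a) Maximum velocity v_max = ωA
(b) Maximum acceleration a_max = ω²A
v_max = ωA = 6.21×0.172 = 1.068 m/s
a_max = ω²A = 6.21²×0.172 = 6.633 m/s²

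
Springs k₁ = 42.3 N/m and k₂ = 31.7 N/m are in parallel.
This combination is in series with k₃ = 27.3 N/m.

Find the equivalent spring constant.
k₁₂ = k₁ + k₂ = 74 N/m (parallel)
1/k_eq = 1/k₁₂ + 1/k₃ → k_eq = 19.94 N/m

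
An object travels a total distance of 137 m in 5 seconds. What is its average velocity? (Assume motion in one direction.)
v_avg = Δd / Δt = 137 / 5 = 27.4 m/s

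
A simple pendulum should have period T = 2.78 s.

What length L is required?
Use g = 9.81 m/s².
T = 2π√(L/g) → L = g(T/2π)² = 9.81×(2.78/2π)² = 1.92 m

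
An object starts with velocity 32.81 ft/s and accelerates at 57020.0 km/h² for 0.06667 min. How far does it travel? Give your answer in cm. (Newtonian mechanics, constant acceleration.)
d = v₀t + ½at² (with unit conversion) = 7521.0 cm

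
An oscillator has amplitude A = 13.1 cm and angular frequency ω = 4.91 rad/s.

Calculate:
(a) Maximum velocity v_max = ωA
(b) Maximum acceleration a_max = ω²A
v_max = ωA = 4.91×0.131 = 0.6432 m/s
a_max = ω²A = 4.91²×0.131 = 3.158 m/s²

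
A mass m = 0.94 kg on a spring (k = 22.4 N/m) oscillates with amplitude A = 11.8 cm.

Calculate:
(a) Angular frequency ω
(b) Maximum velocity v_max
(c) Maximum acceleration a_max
ω = √(k/m) = √(22.4/0.94) = 4.882 rad/s
v_max = ωA = 4.882×0.118 = 0.576 m/s
a_max = ω²A = 4.882²×0.118 = 2.812 m/s²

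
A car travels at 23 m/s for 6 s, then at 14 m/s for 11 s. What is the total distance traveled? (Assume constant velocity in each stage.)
d₁ = v₁t₁ = 23 × 6 = 138 m
d₂ = v₂t₂ = 14 × 11 = 154 m
d_total = 138 + 154 = 292 m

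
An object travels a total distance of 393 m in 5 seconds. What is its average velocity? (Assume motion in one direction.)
v_avg = Δd / Δt = 393 / 5 = 78.6 m/s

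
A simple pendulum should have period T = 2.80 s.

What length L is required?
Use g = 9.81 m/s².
T = 2π√(L/g) → L = g(T/2π)² = 9.81×(2.8/2π)² = 1.948 m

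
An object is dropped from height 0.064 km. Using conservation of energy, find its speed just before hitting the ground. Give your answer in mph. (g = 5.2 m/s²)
mgh = ½mv² → v = √(2gh) = √(2×5.2×64) = 25.8 m/s = 57.71 mph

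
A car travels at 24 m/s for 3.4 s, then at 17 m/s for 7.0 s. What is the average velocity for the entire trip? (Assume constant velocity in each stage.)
d₁ = v₁t₁ = 24 × 3.4 = 81.6 m
d₂ = v₂t₂ = 17 × 7.0 = 119 m
d_total = 200.6 m, t_total = 10.4 s
v_avg = d_total/t_total = 200.6/10.4 = 19.29 m/s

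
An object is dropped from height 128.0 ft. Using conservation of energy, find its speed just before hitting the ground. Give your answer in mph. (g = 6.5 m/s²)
mgh = ½mv² → v = √(2gh) = √(2×6.5×39.01) = 22.52 m/s = 50.38 mph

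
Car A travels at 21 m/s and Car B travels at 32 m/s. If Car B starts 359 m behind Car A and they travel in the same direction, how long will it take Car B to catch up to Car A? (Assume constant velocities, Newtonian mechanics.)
Relative speed: v_rel = 32 - 21 = 11 m/s
Time to catch: t = d₀/v_rel = 359/11 = 32.64 s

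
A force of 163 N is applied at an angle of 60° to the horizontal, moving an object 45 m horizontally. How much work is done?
W = Fd cosθ = 163×45×cos(60°) = 3667.5 J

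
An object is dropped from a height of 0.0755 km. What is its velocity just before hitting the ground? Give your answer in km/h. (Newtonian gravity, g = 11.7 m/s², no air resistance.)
v = √(2gh) (with unit conversion) = 151.3 km/h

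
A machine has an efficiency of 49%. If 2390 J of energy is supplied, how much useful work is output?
W_out = η × W_in = 0.49 × 2390 = 1171.1 J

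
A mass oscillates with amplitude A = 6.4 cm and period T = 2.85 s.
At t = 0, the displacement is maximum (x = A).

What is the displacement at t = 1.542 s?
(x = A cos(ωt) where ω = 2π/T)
ω = 2π/T = 2π/2.85 = 2.205 rad/s
x = A cos(ωt) = 6.4×cos(2.205×1.542) = -6.188 cm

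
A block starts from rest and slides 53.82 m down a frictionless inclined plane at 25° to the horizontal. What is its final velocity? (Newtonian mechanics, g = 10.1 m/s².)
a = g sin(θ) = 10.1 × sin(25°) = 4.27 m/s²
v = √(2ad) = √(2 × 4.27 × 53.82) = 21.43 m/s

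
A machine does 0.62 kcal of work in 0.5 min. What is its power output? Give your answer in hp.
P = W/t = 2594 J / 30 s = 86.47 W = 0.116 hp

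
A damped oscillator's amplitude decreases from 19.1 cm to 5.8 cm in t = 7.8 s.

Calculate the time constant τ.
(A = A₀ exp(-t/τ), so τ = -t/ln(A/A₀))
A/A₀ = 5.8/19.1 = 0.3037; ln(A/A₀) = -1.192
τ = −t/ln(A/A₀) = −7.8/-1.192 = 6.545 s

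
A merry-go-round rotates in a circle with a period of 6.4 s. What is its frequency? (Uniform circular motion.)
f = 1/T = 1/6.4 = 0.1562 Hz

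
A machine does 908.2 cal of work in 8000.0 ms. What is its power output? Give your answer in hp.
P = W/t = 3800 J / 8 s = 475 W = 0.637 hp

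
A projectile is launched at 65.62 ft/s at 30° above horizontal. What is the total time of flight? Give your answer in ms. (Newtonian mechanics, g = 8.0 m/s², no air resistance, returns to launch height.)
T = 2v₀sin(θ)/g (with unit conversion) = 2500.0 ms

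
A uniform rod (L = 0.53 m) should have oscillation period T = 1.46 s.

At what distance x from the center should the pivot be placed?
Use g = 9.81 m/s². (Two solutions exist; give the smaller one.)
T = 2π√((L²/12 + x²)/(gx)). Let c = T²g/(4π²) = 0.5297.
x² − cx + L²/12 = 0 → x = (c − √(c² − L²/3))/2 = 0.04866 m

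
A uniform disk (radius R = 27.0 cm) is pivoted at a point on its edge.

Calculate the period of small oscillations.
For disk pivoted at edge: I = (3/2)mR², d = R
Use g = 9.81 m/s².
I/m = (3/2)R² = 0.1094 m²; d = R = 0.27 m
T = 2π√((3/2)R²/(gR)) = 2π√(3R/(2g)) = 1.277 s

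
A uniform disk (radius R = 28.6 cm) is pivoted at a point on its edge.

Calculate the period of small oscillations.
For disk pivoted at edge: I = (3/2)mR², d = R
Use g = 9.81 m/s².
I/m = (3/2)R² = 0.1227 m²; d = R = 0.286 m
T = 2π√((3/2)R²/(gR)) = 2π√(3R/(2g)) = 1.314 s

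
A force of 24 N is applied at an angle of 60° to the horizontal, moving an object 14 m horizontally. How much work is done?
W = Fd cosθ = 24×14×cos(60°) = 168.0 J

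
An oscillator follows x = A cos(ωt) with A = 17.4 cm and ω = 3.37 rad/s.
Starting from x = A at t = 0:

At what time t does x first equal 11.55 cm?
cos(ωt) = x/A = 11.55/17.4 = 0.6638
ωt = arccos(0.6638) = 0.8449 rad
t = 0.8449/3.37 = 0.2507 s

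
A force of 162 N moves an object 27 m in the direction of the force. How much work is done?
W = Fd = 162×27 = 4374.0 J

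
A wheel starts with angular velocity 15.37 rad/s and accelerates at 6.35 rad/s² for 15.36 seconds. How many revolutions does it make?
θ = ω₀t + ½αt² = 15.37×15.36 + ½×6.35×15.36² = 985.16 rad
Revolutions = θ/(2π) = 985.16/(2π) = 156.79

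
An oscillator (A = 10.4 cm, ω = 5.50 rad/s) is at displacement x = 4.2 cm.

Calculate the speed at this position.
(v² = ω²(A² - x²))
v = ω√(A² − x²) = 5.5×√(0.104² − 0.042²) = 0.5233 m/s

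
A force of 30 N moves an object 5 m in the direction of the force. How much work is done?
W = Fd = 30×5 = 150.0 J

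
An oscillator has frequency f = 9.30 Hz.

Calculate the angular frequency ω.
ω = 2πf = 2π×9.3 = 58.43 rad/s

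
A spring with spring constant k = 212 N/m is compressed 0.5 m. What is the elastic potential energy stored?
PE = ½kx² = ½×212×0.5² = 26.5 J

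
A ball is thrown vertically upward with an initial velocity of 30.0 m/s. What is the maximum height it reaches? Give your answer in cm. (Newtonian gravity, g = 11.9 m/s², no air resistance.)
h_max = v₀²/(2g) (with unit conversion) = 3782.0 cm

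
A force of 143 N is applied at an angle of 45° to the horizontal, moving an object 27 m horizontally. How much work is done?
W = Fd cosθ = 143×27×cos(45°) = 2730.1 J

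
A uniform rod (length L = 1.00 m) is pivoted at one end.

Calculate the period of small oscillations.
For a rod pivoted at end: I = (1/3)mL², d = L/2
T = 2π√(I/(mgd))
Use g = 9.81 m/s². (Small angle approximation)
I/m = (1/3)L² = 0.3333 m²; d = L/2 = 0.5 m
T = 2π√(I/(mgd)) = 2π√(0.3333/(9.81×0.5)) = 1.638 s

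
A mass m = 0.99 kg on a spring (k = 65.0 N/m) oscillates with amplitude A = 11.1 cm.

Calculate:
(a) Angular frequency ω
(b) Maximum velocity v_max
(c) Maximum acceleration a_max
ω = √(k/m) = √(65.0/0.99) = 8.103 rad/s
v_max = ωA = 8.103×0.111 = 0.8994 m/s
a_max = ω²A = 8.103²×0.111 = 7.288 m/s²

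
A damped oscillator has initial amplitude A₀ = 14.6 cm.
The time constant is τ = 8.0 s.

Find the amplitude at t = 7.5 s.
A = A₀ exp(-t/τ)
A = A₀ exp(−t/τ) = 14.6×exp(−7.5/8.0) = 5.717 cm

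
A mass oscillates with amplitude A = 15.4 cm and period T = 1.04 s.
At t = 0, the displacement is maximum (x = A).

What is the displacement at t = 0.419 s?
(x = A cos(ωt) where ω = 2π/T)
ω = 2π/T = 2π/1.04 = 6.042 rad/s
x = A cos(ωt) = 15.4×cos(6.042×0.419) = -12.62 cm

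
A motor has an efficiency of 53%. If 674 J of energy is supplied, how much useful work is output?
W_out = η × W_in = 0.53 × 674 = 357.22 J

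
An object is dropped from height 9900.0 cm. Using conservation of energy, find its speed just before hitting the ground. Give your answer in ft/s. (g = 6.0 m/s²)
mgh = ½mv² → v = √(2gh) = √(2×6.0×99) = 34.47 m/s = 113.1 ft/s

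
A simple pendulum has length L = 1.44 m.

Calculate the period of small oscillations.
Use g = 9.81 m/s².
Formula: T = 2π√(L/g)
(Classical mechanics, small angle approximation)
T = 2π√(L/g) = 2π√(1.44/9.81) = 2.407 s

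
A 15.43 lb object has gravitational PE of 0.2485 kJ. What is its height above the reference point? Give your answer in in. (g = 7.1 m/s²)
PE = mgh → h = PE/(mg) = 248.5 J / (6.999 kg × 7.1 m/s²) = 5.001 m = 196.9 in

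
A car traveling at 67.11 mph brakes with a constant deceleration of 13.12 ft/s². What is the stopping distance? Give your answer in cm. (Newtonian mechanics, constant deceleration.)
d = v₀² / (2a) (with unit conversion) = 11250.0 cm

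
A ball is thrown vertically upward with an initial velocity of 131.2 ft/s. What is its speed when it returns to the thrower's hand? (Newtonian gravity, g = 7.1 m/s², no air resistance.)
By conservation of energy, the ball returns at the same speed = 131.2 ft/s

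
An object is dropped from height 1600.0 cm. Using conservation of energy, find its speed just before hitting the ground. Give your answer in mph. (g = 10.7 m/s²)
mgh = ½mv² → v = √(2gh) = √(2×10.7×16) = 18.5 m/s = 41.39 mph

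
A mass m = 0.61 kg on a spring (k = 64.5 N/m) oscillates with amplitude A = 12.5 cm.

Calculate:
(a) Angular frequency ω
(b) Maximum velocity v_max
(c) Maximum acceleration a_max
ω = √(k/m) = √(64.5/0.61) = 10.28 rad/s
v_max = ωA = 10.28×0.125 = 1.285 m/s
a_max = ω²A = 10.28²×0.125 = 13.22 m/s²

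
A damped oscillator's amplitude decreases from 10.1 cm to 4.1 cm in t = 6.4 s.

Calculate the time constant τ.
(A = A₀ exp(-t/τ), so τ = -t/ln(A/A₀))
A/A₀ = 4.1/10.1 = 0.4059; ln(A/A₀) = -0.9015
τ = −t/ln(A/A₀) = −6.4/-0.9015 = 7.099 s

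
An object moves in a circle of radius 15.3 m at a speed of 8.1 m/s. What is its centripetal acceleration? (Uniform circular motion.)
a_c = v²/r = 8.1²/15.3 = 65.61/15.3 = 4.29 m/s²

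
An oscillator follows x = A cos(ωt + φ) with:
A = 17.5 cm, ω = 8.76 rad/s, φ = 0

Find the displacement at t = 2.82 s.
x = A cos(ωt + φ) = 17.5×cos(8.76×2.82 + 0) = 15.91 cm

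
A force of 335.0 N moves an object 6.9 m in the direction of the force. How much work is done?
W = Fd = 335.0×6.9 = 2311.5 J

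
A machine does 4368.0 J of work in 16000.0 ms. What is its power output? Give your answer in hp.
P = W/t = 4368 J / 16 s = 273 W = 0.3661 hp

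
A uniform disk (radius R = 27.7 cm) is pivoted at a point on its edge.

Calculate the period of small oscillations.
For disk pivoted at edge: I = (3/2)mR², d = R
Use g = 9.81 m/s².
I/m = (3/2)R² = 0.1151 m²; d = R = 0.277 m
T = 2π√((3/2)R²/(gR)) = 2π√(3R/(2g)) = 1.293 s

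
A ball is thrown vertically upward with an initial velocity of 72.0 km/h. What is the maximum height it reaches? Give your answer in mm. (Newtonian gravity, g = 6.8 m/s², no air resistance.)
h_max = v₀²/(2g) (with unit conversion) = 29410.0 mm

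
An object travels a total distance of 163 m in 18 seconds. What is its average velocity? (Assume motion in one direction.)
v_avg = Δd / Δt = 163 / 18 = 9.06 m/s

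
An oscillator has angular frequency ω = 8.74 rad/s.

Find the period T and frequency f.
T = 2π/ω = 2π/8.74 = 0.7189 s; f = ω/2π = 1.391 Hz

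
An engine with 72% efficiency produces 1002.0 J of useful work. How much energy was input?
W_in = W_out/η = 1002.0/0.72 = 1391.7 J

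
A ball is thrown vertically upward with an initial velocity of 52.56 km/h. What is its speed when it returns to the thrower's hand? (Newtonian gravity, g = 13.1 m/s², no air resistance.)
By conservation of energy, the ball returns at the same speed = 52.56 km/h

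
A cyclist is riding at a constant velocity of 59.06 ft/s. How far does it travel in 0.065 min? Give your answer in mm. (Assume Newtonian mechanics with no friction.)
d = vt (with unit conversion) = 70210.0 mm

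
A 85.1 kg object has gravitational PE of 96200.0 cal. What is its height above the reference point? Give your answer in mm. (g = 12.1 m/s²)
PE = mgh → h = PE/(mg) = 4.025e+05 J / (85.1 kg × 12.1 m/s²) = 390.9 m = 390900.0 mm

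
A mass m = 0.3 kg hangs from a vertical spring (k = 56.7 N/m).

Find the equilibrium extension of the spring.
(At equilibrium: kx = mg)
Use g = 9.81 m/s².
x_eq = mg/k = 0.3×9.81/56.7 = 0.0519 m = 5.19 cm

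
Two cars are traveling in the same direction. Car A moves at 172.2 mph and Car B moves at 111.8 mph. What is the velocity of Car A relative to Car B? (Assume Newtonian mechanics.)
v_rel = v_A - v_B = 172.2 - 111.8 = 60.4 mph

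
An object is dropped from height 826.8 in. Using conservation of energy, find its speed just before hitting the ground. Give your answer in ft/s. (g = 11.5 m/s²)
mgh = ½mv² → v = √(2gh) = √(2×11.5×21) = 21.98 m/s = 72.11 ft/s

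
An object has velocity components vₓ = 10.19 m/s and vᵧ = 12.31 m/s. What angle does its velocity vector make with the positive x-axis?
θ = arctan(vᵧ/vₓ) = arctan(12.31/10.19) = 50.38°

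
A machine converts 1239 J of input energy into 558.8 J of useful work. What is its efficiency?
η = W_out/W_in = 558.8/1239 = 0.451 = 45.1%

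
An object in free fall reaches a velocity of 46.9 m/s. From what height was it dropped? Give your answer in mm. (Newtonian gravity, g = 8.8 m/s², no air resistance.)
h = v²/(2g) (with unit conversion) = 125000.0 mm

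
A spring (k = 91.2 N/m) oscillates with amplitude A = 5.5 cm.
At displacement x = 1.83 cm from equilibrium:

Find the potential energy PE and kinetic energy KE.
E_total = ½kA² = ½×91.2×(0.055)² = 0.1379 J
PE = ½kx² = ½×91.2×(0.0183)² = 0.01527 J
KE = E_total − PE = 0.1227 J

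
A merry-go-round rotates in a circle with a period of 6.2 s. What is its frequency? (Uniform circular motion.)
f = 1/T = 1/6.2 = 0.1613 Hz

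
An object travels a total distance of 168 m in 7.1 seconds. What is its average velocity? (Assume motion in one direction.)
v_avg = Δd / Δt = 168 / 7.1 = 23.66 m/s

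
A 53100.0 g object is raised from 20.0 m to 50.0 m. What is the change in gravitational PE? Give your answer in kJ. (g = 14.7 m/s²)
ΔPE = mg(h₂ − h₁) = 53.1 kg × 14.7 m/s² × (50 − 20) m = 2.342e+04 J = 23.42 kJ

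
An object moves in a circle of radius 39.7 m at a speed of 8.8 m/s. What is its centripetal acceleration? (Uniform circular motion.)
a_c = v²/r = 8.8²/39.7 = 77.44/39.7 = 1.95 m/s²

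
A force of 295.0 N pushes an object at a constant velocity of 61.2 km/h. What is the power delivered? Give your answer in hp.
P = Fv = 295 N × 17 m/s = 5015 W = 6.725 hp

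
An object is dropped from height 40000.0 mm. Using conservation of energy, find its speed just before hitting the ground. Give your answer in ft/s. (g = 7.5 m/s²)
mgh = ½mv² → v = √(2gh) = √(2×7.5×40) = 24.49 m/s = 80.36 ft/s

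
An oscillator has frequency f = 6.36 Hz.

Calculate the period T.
T = 1/f = 1/6.36 = 0.1572 s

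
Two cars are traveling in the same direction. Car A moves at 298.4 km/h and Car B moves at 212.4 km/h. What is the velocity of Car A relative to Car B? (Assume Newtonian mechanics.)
v_rel = v_A - v_B = 298.4 - 212.4 = 86.0 km/h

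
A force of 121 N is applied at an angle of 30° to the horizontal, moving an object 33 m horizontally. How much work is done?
W = Fd cosθ = 121×33×cos(30°) = 3458.0 J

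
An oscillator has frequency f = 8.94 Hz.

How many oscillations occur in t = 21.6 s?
n = f×t = 8.94×21.6 = 193.1 oscillations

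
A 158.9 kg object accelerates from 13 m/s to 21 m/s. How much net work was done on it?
W_net = ΔKE = ½m(v₂² − v₁²) = ½×158.9×(21² − 13²) = 21610.4 J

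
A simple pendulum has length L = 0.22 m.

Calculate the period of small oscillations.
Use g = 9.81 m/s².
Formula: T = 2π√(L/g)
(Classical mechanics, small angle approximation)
T = 2π√(L/g) = 2π√(0.22/9.81) = 0.9409 s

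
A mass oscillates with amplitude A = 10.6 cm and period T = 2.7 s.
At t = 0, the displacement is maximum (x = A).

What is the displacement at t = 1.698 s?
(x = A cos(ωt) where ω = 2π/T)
ω = 2π/T = 2π/2.7 = 2.327 rad/s
x = A cos(ωt) = 10.6×cos(2.327×1.698) = -7.31 cm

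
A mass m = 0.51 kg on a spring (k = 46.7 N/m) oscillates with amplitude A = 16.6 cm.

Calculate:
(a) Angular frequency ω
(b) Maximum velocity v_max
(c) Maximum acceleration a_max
ω = √(k/m) = √(46.7/0.51) = 9.569 rad/s
v_max = ωA = 9.569×0.166 = 1.588 m/s
a_max = ω²A = 9.569²×0.166 = 15.2 m/s²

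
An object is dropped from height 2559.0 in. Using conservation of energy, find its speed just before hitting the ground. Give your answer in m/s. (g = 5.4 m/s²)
mgh = ½mv² → v = √(2gh) = √(2×5.4×65) = 26.49 m/s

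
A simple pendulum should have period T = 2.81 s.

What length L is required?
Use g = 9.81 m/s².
T = 2π√(L/g) → L = g(T/2π)² = 9.81×(2.81/2π)² = 1.962 m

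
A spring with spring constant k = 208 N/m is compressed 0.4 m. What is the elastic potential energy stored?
PE = ½kx² = ½×208×0.4² = 16.64 J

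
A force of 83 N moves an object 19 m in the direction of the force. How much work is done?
W = Fd = 83×19 = 1577.0 J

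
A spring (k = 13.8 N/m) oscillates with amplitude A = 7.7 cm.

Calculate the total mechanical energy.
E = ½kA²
E = ½kA² = ½×13.8×(0.077)² = 0.04091 J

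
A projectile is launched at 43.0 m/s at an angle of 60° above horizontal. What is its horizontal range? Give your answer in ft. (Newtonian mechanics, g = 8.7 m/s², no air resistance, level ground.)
R = v₀² sin(2θ) / g (with unit conversion) = 603.9 ft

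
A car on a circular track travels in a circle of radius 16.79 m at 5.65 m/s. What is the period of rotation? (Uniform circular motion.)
T = 2πr/v = 2π×16.79/5.65 = 18.67 s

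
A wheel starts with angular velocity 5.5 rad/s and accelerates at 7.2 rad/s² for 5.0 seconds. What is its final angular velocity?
ω = ω₀ + αt = 5.5 + 7.2 × 5.0 = 41.5 rad/s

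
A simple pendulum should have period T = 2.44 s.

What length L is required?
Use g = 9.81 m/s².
T = 2π√(L/g) → L = g(T/2π)² = 9.81×(2.44/2π)² = 1.479 m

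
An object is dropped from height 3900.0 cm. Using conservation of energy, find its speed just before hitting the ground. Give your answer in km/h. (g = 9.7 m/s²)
mgh = ½mv² → v = √(2gh) = √(2×9.7×39) = 27.51 m/s = 99.02 km/h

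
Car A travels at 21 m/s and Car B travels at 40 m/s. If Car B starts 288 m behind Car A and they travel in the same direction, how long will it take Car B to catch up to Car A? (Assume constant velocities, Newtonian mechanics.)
Relative speed: v_rel = 40 - 21 = 19 m/s
Time to catch: t = d₀/v_rel = 288/19 = 15.16 s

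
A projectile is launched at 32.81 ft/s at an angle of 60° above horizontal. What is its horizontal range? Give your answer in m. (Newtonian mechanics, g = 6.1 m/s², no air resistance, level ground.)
R = v₀² sin(2θ) / g (with unit conversion) = 14.2 m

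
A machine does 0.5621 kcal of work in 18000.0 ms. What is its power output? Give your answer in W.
P = W/t = 2352 J / 18 s = 130.7 W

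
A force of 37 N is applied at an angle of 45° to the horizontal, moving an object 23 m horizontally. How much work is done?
W = Fd cosθ = 37×23×cos(45°) = 601.75 J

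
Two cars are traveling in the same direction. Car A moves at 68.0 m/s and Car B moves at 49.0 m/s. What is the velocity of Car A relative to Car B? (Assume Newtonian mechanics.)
v_rel = v_A - v_B = 68.0 - 49.0 = 19.0 m/s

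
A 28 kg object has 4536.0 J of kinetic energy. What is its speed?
KE = ½mv² → v = √(2KE/m) = √(2×4536.0/28) = 18.0 m/s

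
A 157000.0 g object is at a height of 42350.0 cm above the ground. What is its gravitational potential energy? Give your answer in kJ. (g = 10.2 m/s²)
PE = mgh = 157 kg × 10.2 m/s² × 423.5 m = 6.782e+05 J = 678.2 kJ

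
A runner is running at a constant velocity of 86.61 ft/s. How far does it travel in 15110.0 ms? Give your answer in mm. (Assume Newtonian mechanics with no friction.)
d = vt (with unit conversion) = 398900.0 mm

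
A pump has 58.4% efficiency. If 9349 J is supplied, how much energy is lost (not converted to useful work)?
W_out = η × W_in = 0.584×9349 = 5459.8 J
W_lost = W_in − W_out = 9349 − 5459.8 = 3889.2 J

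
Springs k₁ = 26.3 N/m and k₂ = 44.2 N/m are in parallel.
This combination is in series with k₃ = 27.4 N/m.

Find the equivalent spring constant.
k₁₂ = k₁ + k₂ = 70.5 N/m (parallel)
1/k_eq = 1/k₁₂ + 1/k₃ → k_eq = 19.73 N/m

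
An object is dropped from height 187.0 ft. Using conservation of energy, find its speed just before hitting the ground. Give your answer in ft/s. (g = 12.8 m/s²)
mgh = ½mv² → v = √(2gh) = √(2×12.8×57) = 38.2 m/s = 125.3 ft/s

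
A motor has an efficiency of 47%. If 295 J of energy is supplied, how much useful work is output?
W_out = η × W_in = 0.47 × 295 = 138.65 J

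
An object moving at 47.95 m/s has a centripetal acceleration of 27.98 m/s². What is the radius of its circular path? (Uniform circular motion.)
r = v²/a_c = 47.95²/27.98 = 82.17 m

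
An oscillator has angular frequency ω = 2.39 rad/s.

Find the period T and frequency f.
T = 2π/ω = 2π/2.39 = 2.629 s; f = ω/2π = 0.3804 Hz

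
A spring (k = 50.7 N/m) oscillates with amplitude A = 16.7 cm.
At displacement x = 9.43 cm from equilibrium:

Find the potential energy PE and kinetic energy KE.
E_total = ½kA² = ½×50.7×(0.167)² = 0.707 J
PE = ½kx² = ½×50.7×(0.0943)² = 0.2254 J
KE = E_total − PE = 0.4816 J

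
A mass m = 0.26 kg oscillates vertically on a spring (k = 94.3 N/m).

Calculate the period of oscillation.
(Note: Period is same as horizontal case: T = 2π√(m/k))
T = 2π√(m/k) = 2π√(0.26/94.3) = 0.3299 s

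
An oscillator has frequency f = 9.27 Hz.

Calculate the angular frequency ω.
ω = 2πf = 2π×9.27 = 58.25 rad/s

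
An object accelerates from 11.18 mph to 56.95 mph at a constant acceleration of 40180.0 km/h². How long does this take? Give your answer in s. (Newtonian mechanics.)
t = (v - v₀)/a (with unit conversion) = 6.6 s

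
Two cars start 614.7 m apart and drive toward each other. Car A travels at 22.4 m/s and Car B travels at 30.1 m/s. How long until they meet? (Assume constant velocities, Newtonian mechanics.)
Combined speed: v_combined = 22.4 + 30.1 = 52.5 m/s
Time to meet: t = d/52.5 = 614.7/52.5 = 11.71 s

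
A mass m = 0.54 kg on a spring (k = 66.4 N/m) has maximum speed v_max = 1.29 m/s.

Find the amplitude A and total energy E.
½mv²_max = ½kA² → A = v_max√(m/k) = 1.29×√(0.54/66.4) = 0.1163 m = 11.63 cm
E = ½mv²_max = ½×0.54×1.29² = 0.4493 J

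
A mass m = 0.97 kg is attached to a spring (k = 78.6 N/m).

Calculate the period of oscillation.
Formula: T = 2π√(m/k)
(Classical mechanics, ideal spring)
T = 2π√(m/k) = 2π√(0.97/78.6) = 0.698 s; f = 1/T = 1.433 Hz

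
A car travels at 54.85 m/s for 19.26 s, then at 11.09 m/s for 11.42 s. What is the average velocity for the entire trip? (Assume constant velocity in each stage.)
d₁ = v₁t₁ = 54.85 × 19.26 = 1056.41 m
d₂ = v₂t₂ = 11.09 × 11.42 = 126.648 m
d_total = 1183.06 m, t_total = 30.68 s
v_avg = d_total/t_total = 1183.06/30.68 = 38.56 m/s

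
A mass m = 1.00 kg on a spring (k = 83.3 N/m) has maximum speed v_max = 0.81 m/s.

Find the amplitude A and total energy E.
½mv²_max = ½kA² → A = v_max√(m/k) = 0.81×√(1.0/83.3) = 0.08875 m = 8.875 cm
E = ½mv²_max = ½×1.0×0.81² = 0.3281 J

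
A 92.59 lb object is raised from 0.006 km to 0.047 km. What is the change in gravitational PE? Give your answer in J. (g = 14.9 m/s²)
ΔPE = mg(h₂ − h₁) = 42 kg × 14.9 m/s² × (47 − 6) m = 2.566e+04 J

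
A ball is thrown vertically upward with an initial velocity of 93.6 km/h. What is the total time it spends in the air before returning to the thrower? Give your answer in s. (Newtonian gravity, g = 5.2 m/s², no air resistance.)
t_total = 2v₀/g (with unit conversion) = 10.0 s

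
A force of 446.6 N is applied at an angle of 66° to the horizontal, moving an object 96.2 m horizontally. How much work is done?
W = Fd cosθ = 446.6×96.2×cos(66°) = 17475.0 J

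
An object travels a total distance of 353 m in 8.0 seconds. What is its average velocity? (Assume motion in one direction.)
v_avg = Δd / Δt = 353 / 8.0 = 44.12 m/s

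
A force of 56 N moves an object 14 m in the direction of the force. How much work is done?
W = Fd = 56×14 = 784.0 J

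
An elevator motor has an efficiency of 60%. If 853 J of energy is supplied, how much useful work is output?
W_out = η × W_in = 0.6 × 853 = 511.8 J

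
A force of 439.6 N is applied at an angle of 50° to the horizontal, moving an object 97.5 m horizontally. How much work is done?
W = Fd cosθ = 439.6×97.5×cos(50°) = 27551.0 J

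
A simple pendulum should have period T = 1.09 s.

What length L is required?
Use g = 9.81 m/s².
T = 2π√(L/g) → L = g(T/2π)² = 9.81×(1.09/2π)² = 0.2952 m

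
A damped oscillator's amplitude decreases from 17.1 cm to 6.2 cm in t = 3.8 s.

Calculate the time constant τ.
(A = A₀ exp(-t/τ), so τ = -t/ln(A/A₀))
A/A₀ = 6.2/17.1 = 0.3626; ln(A/A₀) = -1.015
τ = −t/ln(A/A₀) = −3.8/-1.015 = 3.746 s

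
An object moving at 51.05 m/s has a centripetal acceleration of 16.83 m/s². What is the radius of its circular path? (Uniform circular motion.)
r = v²/a_c = 51.05²/16.83 = 154.85 m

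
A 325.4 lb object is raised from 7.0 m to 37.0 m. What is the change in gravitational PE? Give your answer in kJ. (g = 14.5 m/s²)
ΔPE = mg(h₂ − h₁) = 147.6 kg × 14.5 m/s² × (37 − 7) m = 6.421e+04 J = 64.21 kJ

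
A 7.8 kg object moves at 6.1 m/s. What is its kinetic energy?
KE = ½mv² = ½×7.8×6.1² = 145.119 J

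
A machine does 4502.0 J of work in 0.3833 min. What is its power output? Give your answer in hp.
P = W/t = 4502 J / 23 s = 195.8 W = 0.2625 hp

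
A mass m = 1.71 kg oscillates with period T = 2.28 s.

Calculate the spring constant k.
T = 2π√(m/k) → k = m(2π/T)² = 1.71×(2π/2.28)² = 12.99 N/m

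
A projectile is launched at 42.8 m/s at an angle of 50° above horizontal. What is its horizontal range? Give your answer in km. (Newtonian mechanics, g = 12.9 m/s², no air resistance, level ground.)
R = v₀² sin(2θ) / g (with unit conversion) = 0.1398 km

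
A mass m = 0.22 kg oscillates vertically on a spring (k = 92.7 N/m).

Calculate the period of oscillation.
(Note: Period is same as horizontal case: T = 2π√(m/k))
T = 2π√(m/k) = 2π√(0.22/92.7) = 0.3061 s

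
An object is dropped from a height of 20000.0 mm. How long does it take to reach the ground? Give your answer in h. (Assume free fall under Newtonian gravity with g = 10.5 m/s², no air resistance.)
t = √(2h/g) (with unit conversion) = 0.0005422 h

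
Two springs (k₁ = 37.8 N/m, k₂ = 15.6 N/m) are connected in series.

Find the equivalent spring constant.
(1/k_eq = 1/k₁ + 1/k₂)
1/k_eq = 1/37.8 + 1/15.6 = 0.090558; k_eq = 11.04 N/m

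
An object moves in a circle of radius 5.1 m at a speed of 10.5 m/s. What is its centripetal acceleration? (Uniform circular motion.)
a_c = v²/r = 10.5²/5.1 = 110.25/5.1 = 21.62 m/s²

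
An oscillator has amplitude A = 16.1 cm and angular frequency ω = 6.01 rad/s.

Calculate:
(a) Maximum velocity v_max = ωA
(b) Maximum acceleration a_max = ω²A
v_max = ωA = 6.01×0.161 = 0.9676 m/s
a_max = ω²A = 6.01²×0.161 = 5.815 m/s²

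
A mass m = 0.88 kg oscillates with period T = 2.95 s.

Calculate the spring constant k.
T = 2π√(m/k) → k = m(2π/T)² = 0.88×(2π/2.95)² = 3.992 N/m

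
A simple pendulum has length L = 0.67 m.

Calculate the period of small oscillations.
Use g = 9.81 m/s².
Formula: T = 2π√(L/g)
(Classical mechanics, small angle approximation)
T = 2π√(L/g) = 2π√(0.67/9.81) = 1.642 s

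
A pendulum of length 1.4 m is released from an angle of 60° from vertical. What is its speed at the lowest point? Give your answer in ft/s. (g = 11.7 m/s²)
h = L(1 − cosθ) = 1.4×(1 − cos60°) = 0.7 m
v = √(2gh) = √(2×11.7×0.7) = 4.047 m/s = 13.28 ft/s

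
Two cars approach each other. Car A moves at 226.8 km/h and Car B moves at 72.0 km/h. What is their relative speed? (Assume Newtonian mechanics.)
v_rel = v_A + v_B = 226.8 + 72.0 = 298.8 km/h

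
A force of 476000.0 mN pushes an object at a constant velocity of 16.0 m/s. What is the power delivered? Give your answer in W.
P = Fv = 476 N × 16 m/s = 7616 W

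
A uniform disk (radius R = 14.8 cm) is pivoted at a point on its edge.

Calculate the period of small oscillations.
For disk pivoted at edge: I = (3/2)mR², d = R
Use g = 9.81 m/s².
I/m = (3/2)R² = 0.03286 m²; d = R = 0.148 m
T = 2π√((3/2)R²/(gR)) = 2π√(3R/(2g)) = 0.9452 s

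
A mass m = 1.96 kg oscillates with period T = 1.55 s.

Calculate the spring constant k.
T = 2π√(m/k) → k = m(2π/T)² = 1.96×(2π/1.55)² = 32.21 N/m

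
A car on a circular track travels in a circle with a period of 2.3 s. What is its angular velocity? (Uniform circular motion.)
ω = 2π/T = 2π/2.3 = 2.7318 rad/s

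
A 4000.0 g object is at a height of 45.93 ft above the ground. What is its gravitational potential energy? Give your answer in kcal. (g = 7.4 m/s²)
PE = mgh = 4 kg × 7.4 m/s² × 14 m = 414.4 J = 0.09904 kcal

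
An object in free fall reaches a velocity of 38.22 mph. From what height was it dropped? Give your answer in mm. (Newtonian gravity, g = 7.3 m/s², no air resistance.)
h = v²/(2g) (with unit conversion) = 19990.0 mm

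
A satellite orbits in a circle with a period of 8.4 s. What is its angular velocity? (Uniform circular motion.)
ω = 2π/T = 2π/8.4 = 0.748 rad/s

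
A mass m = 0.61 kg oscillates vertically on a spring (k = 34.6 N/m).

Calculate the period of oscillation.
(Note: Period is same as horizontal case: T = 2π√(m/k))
T = 2π√(m/k) = 2π√(0.61/34.6) = 0.8343 s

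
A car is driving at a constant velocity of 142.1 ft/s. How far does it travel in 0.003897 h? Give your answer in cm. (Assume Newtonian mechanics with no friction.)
d = vt (with unit conversion) = 60760.0 cm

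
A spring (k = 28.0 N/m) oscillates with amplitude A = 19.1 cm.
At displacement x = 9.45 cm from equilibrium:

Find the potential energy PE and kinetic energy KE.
E_total = ½kA² = ½×28.0×(0.191)² = 0.5107 J
PE = ½kx² = ½×28.0×(0.0945)² = 0.125 J
KE = E_total − PE = 0.3857 J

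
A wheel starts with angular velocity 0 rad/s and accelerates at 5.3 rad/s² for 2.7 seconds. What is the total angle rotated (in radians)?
θ = ω₀t + ½αt² = 0×2.7 + ½×5.3×2.7² = 19.32 rad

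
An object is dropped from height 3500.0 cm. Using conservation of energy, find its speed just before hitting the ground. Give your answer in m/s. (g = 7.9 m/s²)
mgh = ½mv² → v = √(2gh) = √(2×7.9×35) = 23.52 m/s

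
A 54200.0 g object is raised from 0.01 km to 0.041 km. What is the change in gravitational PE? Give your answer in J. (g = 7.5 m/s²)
ΔPE = mg(h₂ − h₁) = 54.2 kg × 7.5 m/s² × (41 − 10) m = 1.26e+04 J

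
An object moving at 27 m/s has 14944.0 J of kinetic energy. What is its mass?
KE = ½mv² → m = 2KE/v² = 2×14944.0/27² = 41.0 kg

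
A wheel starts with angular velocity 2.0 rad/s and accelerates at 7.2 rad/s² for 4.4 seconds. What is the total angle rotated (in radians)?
θ = ω₀t + ½αt² = 2.0×4.4 + ½×7.2×4.4² = 78.5 rad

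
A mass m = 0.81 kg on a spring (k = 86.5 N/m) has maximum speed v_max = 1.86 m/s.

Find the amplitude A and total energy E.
½mv²_max = ½kA² → A = v_max√(m/k) = 1.86×√(0.81/86.5) = 0.18 m = 18 cm
E = ½mv²_max = ½×0.81×1.86² = 1.401 J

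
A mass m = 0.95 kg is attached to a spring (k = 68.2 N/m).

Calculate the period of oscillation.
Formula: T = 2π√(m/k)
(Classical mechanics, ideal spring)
T = 2π√(m/k) = 2π√(0.95/68.2) = 0.7416 s; f = 1/T = 1.348 Hz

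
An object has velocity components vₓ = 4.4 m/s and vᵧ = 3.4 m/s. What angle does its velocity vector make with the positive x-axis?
θ = arctan(vᵧ/vₓ) = arctan(3.4/4.4) = 37.69°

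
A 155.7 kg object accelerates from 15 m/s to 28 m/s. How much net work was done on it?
W_net = ΔKE = ½m(v₂² − v₁²) = ½×155.7×(28² − 15²) = 43518.15 J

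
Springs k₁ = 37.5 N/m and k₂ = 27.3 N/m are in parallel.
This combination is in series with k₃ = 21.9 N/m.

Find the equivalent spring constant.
k₁₂ = k₁ + k₂ = 64.8 N/m (parallel)
1/k_eq = 1/k₁₂ + 1/k₃ → k_eq = 16.37 N/m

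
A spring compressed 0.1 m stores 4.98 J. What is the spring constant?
PE = ½kx² → k = 2PE/x² = 2×4.98/0.1² = 996.0 N/m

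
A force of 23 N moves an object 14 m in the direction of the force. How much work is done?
W = Fd = 23×14 = 322.0 J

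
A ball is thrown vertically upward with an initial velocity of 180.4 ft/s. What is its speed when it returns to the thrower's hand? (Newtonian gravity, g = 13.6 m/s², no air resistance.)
By conservation of energy, the ball returns at the same speed = 180.4 ft/s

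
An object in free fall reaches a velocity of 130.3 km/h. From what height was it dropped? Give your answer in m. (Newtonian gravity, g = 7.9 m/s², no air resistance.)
h = v²/(2g) (with unit conversion) = 82.91 m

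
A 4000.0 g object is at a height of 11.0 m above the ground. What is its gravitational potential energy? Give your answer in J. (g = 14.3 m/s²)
PE = mgh = 4 kg × 14.3 m/s² × 11 m = 629.2 J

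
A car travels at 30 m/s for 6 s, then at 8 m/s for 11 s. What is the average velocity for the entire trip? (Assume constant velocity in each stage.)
d₁ = v₁t₁ = 30 × 6 = 180 m
d₂ = v₂t₂ = 8 × 11 = 88 m
d_total = 268 m, t_total = 17 s
v_avg = d_total/t_total = 268/17 = 15.76 m/s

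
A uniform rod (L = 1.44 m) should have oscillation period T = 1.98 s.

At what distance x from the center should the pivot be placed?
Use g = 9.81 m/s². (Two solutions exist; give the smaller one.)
T = 2π√((L²/12 + x²)/(gx)). Let c = T²g/(4π²) = 0.9742.
x² − cx + L²/12 = 0 → x = (c − √(c² − L²/3))/2 = 0.2332 m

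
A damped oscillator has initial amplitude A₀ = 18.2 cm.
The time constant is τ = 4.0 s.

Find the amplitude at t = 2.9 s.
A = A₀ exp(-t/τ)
A = A₀ exp(−t/τ) = 18.2×exp(−2.9/4.0) = 8.815 cm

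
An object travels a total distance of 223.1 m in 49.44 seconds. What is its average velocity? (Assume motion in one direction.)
v_avg = Δd / Δt = 223.1 / 49.44 = 4.51 m/s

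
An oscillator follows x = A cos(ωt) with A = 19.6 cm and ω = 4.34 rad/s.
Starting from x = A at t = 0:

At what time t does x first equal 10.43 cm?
cos(ωt) = x/A = 10.43/19.6 = 0.5321
ωt = arccos(0.5321) = 1.01 rad
t = 1.01/4.34 = 0.2326 s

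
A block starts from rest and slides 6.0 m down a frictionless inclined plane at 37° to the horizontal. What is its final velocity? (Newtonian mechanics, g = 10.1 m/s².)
a = g sin(θ) = 10.1 × sin(37°) = 6.08 m/s²
v = √(2ad) = √(2 × 6.08 × 6.0) = 8.54 m/s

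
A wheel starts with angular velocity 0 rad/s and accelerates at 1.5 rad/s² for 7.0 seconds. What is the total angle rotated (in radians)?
θ = ω₀t + ½αt² = 0×7.0 + ½×1.5×7.0² = 36.75 rad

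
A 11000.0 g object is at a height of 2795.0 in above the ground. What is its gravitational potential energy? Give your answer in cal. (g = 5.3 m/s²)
PE = mgh = 11 kg × 5.3 m/s² × 70.99 m = 4139 J = 989.2 cal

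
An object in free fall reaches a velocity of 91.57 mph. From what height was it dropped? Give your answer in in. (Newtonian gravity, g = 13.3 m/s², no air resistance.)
h = v²/(2g) (with unit conversion) = 2480.0 in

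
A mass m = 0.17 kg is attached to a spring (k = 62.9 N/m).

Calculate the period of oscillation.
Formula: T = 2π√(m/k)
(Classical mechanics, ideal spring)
T = 2π√(m/k) = 2π√(0.17/62.9) = 0.3266 s; f = 1/T = 3.061 Hz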